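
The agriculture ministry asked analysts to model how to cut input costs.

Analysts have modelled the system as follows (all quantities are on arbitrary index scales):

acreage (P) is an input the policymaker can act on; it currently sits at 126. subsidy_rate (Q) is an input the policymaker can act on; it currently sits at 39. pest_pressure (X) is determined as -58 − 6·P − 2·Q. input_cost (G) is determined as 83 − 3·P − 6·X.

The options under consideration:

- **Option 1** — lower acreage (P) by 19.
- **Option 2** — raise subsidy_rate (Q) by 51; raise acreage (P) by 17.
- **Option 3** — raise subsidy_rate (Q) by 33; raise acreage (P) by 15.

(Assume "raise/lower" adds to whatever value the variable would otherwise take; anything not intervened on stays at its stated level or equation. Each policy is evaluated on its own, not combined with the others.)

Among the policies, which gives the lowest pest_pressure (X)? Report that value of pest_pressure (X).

-1096

Option 1 (P − 19):
  P = 126 − 19 = 107
  Q = 39
  X = -58 − 6·107 − 2·39 = -778
Option 2 (Q + 51, P + 17):
  P = 126 + 17 = 143
  Q = 39 + 51 = 90
  X = -58 − 6·143 − 2·90 = -1096
Option 3 (Q + 33, P + 15):
  P = 126 + 15 = 141
  Q = 39 + 33 = 72
  X = -58 − 6·141 − 2·72 = -1048
Comparing — Option 1: X=-778, Option 2: X=-1096, Option 3: X=-1048. Lowest is -1096 (Option 2).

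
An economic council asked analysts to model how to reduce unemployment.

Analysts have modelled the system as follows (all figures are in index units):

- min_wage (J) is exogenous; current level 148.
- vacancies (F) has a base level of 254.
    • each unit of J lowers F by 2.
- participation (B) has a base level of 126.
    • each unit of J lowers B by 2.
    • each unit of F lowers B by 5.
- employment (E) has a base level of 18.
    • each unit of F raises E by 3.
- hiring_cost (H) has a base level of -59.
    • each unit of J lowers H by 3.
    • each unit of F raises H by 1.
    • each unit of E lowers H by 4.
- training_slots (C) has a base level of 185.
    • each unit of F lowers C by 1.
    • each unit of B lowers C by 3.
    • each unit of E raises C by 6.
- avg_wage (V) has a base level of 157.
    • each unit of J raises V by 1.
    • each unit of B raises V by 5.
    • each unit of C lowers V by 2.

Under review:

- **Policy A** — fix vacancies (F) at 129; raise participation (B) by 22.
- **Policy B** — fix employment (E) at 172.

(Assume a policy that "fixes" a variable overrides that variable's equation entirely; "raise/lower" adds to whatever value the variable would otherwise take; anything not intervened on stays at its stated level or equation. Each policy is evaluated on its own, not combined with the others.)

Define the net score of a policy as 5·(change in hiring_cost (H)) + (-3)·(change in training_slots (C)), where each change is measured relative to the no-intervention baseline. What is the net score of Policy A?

-25623

Baseline:
  J = 148
  F = 254 − 2·148 = -42
  B = 126 − 2·148 − 5·(-42) = 40
  E = 18 + 3·(-42) = -108
  H = -59 − 3·148 + (-42) − 4·(-108) = -113
  C = 185 − (-42) − 3·40 + 6·(-108) = -541
Policy A (F := 129, B + 22):
  J = 148
  F = 129
  B = 126 − 2·148 − 5·129 (+22 from intervention) = -793
  E = 18 + 3·129 = 405
  H = -59 − 3·148 + 129 − 4·405 = -1994
  C = 185 − 129 − 3·(-793) + 6·405 = 4865
ΔH = -1994 − (-113) = -1881; ΔC = 4865 − (-541) = 5406
Score = 5·(-1881) + (-3)·5406 = -25623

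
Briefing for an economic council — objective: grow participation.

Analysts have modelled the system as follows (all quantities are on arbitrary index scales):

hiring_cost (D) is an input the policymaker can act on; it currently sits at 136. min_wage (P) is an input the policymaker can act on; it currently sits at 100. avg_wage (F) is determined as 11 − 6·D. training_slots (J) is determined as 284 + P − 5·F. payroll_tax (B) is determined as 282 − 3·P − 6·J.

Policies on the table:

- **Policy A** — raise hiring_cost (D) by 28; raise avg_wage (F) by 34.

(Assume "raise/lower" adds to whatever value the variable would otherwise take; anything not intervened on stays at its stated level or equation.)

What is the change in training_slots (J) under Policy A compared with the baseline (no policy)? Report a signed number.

Baseline:
  D = 136
  P = 100
  F = 11 − 6·136 = -805
  J = 284 + 100 − 5·(-805) = 4409
Policy A (D + 28, F + 34):
  D = 136 + 28 = 164
  P = 100
  F = 11 − 6·164 (+34 from intervention) = -939
  J = 284 + 100 − 5·(-939) = 5079
Change in J: 5079 − 4409 = 670

670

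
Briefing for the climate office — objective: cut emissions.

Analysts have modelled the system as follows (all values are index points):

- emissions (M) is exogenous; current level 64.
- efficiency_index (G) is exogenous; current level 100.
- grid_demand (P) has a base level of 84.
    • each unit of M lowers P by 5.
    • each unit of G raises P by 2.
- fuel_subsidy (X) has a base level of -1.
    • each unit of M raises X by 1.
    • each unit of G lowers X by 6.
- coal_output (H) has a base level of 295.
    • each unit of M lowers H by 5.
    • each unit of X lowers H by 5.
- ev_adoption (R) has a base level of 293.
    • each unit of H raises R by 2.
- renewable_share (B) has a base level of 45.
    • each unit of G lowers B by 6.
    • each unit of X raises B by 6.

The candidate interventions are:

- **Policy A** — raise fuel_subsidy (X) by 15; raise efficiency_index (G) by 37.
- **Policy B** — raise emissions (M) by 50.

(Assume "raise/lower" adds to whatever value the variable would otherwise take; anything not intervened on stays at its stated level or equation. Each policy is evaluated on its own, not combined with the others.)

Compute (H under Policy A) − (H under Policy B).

1535

Policy A (X + 15, G + 37):
  M = 64
  G = 100 + 37 = 137
  X = -1 + 64 − 6·137 (+15 from intervention) = -744
  H = 295 − 5·64 − 5·(-744) = 3695
Policy B (M + 50):
  M = 64 + 50 = 114
  G = 100
  X = -1 + 114 − 6·100 = -487
  H = 295 − 5·114 − 5·(-487) = 2160
H: 3695 − 2160 = 1535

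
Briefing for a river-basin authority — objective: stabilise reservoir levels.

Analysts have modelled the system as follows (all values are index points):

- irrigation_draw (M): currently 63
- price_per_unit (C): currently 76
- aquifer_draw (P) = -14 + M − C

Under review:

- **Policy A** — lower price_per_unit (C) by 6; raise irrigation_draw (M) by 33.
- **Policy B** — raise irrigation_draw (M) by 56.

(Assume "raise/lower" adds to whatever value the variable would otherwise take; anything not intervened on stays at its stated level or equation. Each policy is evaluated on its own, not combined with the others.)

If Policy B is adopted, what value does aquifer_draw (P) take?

Policy B (M + 56):
  M = 63 + 56 = 119
  C = 76
  P = -14 + 119 − 76 = 29

29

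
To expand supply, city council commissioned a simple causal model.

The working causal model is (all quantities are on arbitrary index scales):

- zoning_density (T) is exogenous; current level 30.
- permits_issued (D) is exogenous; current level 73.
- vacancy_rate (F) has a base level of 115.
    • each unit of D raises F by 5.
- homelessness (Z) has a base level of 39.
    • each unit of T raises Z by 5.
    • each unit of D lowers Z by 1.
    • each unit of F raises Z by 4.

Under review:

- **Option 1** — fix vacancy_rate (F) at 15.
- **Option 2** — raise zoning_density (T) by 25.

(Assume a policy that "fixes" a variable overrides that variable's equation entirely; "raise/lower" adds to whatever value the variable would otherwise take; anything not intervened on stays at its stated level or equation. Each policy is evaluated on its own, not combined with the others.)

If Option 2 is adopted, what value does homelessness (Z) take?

2161

Option 2 (T + 25):
  T = 30 + 25 = 55
  D = 73
  F = 115 + 5·73 = 480
  Z = 39 + 5·55 − 73 + 4·480 = 2161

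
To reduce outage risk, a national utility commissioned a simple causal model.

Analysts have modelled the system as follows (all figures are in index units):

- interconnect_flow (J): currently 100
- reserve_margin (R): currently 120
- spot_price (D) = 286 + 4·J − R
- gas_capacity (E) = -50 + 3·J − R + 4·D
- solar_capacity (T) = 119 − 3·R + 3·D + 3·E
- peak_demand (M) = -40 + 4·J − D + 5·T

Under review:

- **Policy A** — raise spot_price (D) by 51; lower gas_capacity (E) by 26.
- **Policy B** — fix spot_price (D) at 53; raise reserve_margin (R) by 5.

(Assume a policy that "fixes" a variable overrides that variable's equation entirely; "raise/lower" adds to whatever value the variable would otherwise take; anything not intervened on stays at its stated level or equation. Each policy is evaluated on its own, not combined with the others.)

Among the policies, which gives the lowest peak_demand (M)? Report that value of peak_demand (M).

Policy A (D + 51, E − 26):
  J = 100
  R = 120
  D = 286 + 4·100 − 120 (+51 from intervention) = 617
  E = -50 + 3·100 − 120 + 4·617 (−26 from intervention) = 2572
  T = 119 − 3·120 + 3·617 + 3·2572 = 9326
  M = -40 + 4·100 − 617 + 5·9326 = 46373
Policy B (D := 53, R + 5):
  J = 100
  R = 120 + 5 = 125
  D = 53
  E = -50 + 3·100 − 125 + 4·53 = 337
  T = 119 − 3·125 + 3·53 + 3·337 = 914
  M = -40 + 4·100 − 53 + 5·914 = 4877
Comparing — Policy A: M=46373, Policy B: M=4877. Lowest is 4877 (Policy B).

4877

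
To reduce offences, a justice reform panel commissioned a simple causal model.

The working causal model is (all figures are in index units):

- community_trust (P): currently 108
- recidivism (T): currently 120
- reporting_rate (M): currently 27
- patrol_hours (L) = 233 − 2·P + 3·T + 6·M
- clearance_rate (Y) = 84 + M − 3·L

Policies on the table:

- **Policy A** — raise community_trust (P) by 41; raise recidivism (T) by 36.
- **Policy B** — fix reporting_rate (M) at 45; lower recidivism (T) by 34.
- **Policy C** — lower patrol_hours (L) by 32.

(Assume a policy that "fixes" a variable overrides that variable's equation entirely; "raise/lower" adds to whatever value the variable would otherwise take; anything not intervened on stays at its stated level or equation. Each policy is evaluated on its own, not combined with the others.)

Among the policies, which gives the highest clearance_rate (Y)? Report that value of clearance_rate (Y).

Policy A (P + 41, T + 36):
  P = 108 + 41 = 149
  T = 120 + 36 = 156
  M = 27
  L = 233 − 2·149 + 3·156 + 6·27 = 565
  Y = 84 + 27 − 3·565 = -1584
Policy B (M := 45, T − 34):
  P = 108
  T = 120 − 34 = 86
  M = 45
  L = 233 − 2·108 + 3·86 + 6·45 = 545
  Y = 84 + 45 − 3·545 = -1506
Policy C (L − 32):
  P = 108
  T = 120
  M = 27
  L = 233 − 2·108 + 3·120 + 6·27 (−32 from intervention) = 507
  Y = 84 + 27 − 3·507 = -1410
Comparing — Policy A: Y=-1584, Policy B: Y=-1506, Policy C: Y=-1410. Highest is -1410 (Policy C).

-1410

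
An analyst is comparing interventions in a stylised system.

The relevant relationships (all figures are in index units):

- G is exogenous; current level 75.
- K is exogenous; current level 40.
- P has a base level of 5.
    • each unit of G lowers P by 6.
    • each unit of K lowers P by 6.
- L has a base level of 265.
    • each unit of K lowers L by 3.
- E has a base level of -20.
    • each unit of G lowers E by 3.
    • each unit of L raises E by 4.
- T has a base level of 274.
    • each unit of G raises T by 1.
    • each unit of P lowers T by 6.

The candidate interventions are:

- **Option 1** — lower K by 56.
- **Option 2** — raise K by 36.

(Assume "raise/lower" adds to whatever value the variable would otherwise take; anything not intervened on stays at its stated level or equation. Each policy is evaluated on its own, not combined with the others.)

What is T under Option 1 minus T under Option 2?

-3312

Option 1 (K − 56):
  G = 75
  K = 40 − 56 = -16
  P = 5 − 6·75 − 6·(-16) = -349
  T = 274 + 75 − 6·(-349) = 2443
Option 2 (K + 36):
  G = 75
  K = 40 + 36 = 76
  P = 5 − 6·75 − 6·76 = -901
  T = 274 + 75 − 6·(-901) = 5755
T: 2443 − 5755 = -3312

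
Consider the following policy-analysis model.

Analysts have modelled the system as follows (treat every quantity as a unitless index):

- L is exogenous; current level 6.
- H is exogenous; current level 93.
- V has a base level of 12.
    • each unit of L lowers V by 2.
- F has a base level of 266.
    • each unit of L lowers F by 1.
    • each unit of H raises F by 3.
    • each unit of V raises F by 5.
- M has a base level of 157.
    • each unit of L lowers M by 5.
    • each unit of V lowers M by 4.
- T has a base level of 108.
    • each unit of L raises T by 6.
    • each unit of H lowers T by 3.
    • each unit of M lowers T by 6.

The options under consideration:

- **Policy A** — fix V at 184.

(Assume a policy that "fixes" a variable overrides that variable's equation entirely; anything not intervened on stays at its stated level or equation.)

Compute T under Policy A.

Policy A (V := 184):
  L = 6
  H = 93
  V = 184
  M = 157 − 5·6 − 4·184 = -609
  T = 108 + 6·6 − 3·93 − 6·(-609) = 3519

3519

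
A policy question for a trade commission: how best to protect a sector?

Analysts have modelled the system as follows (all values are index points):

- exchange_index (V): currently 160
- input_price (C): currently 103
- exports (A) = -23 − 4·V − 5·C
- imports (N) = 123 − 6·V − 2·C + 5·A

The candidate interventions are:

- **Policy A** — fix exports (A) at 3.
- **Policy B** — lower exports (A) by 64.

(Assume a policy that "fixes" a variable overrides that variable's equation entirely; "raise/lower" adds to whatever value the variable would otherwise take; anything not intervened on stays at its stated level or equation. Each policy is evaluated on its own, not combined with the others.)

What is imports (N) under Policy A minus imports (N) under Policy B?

6225

Policy A (A := 3):
  V = 160
  C = 103
  A = 3
  N = 123 − 6·160 − 2·103 + 5·3 = -1028
Policy B (A − 64):
  V = 160
  C = 103
  A = -23 − 4·160 − 5·103 (−64 from intervention) = -1242
  N = 123 − 6·160 − 2·103 + 5·(-1242) = -7253
N: -1028 − (-7253) = 6225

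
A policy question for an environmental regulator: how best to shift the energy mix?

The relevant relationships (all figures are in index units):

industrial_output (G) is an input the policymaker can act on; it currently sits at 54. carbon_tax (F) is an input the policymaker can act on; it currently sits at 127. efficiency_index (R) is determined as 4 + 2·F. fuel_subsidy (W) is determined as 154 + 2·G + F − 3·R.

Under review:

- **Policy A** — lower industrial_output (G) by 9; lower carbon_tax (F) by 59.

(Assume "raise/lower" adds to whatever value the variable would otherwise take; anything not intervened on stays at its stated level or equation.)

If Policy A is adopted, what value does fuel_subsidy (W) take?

-108

Policy A (G − 9, F − 59):
  G = 54 − 9 = 45
  F = 127 − 59 = 68
  R = 4 + 2·68 = 140
  W = 154 + 2·45 + 68 − 3·140 = -108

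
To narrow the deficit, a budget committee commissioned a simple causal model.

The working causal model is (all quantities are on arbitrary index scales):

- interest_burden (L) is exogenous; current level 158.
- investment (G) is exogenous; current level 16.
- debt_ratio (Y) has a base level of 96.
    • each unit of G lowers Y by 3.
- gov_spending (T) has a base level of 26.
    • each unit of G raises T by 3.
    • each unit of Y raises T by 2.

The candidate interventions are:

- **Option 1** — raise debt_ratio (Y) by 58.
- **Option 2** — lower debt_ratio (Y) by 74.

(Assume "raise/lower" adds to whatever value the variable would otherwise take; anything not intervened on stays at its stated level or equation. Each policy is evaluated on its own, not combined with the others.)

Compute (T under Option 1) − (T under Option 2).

Option 1 (Y + 58):
  G = 16
  Y = 96 − 3·16 (+58 from intervention) = 106
  T = 26 + 3·16 + 2·106 = 286
Option 2 (Y − 74):
  G = 16
  Y = 96 − 3·16 (−74 from intervention) = -26
  T = 26 + 3·16 + 2·(-26) = 22
T: 286 − 22 = 264

264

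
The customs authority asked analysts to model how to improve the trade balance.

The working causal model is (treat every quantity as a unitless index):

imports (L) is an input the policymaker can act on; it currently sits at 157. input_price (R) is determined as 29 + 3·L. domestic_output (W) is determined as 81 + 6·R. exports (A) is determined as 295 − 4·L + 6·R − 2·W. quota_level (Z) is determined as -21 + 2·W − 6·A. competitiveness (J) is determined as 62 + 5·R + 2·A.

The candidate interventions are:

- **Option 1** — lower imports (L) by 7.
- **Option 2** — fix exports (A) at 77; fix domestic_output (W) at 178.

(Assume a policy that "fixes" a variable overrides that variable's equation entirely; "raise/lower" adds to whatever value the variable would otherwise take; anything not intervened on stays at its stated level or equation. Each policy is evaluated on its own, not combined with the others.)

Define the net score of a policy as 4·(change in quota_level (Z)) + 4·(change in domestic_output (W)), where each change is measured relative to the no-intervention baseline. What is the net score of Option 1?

Baseline:
  L = 157
  R = 29 + 3·157 = 500
  W = 81 + 6·500 = 3081
  A = 295 − 4·157 + 6·500 − 2·3081 = -3495
  Z = -21 + 2·3081 − 6·(-3495) = 27111
Option 1 (L − 7):
  L = 157 − 7 = 150
  R = 29 + 3·150 = 479
  W = 81 + 6·479 = 2955
  A = 295 − 4·150 + 6·479 − 2·2955 = -3341
  Z = -21 + 2·2955 − 6·(-3341) = 25935
ΔZ = 25935 − 27111 = -1176; ΔW = 2955 − 3081 = -126
Score = 4·(-1176) + 4·(-126) = -5208

-5208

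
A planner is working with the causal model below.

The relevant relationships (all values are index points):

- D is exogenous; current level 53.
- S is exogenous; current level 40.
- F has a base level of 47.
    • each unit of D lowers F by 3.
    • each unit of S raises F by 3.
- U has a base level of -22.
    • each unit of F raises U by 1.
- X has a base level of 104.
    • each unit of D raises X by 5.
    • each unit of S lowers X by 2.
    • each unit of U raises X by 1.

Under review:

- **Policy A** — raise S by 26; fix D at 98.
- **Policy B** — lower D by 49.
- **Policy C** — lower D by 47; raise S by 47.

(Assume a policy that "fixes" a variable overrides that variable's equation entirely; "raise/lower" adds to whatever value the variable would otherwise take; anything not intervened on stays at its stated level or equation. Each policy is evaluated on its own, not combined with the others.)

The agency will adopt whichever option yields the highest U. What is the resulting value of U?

Policy A (S + 26, D := 98):
  D = 98
  S = 40 + 26 = 66
  F = 47 − 3·98 + 3·66 = -49
  U = -22 + (-49) = -71
Policy B (D − 49):
  D = 53 − 49 = 4
  S = 40
  F = 47 − 3·4 + 3·40 = 155
  U = -22 + 155 = 133
Policy C (D − 47, S + 47):
  D = 53 − 47 = 6
  S = 40 + 47 = 87
  F = 47 − 3·6 + 3·87 = 290
  U = -22 + 290 = 268
Comparing — Policy A: U=-71, Policy B: U=133, Policy C: U=268. Highest is 268 (Policy C).

268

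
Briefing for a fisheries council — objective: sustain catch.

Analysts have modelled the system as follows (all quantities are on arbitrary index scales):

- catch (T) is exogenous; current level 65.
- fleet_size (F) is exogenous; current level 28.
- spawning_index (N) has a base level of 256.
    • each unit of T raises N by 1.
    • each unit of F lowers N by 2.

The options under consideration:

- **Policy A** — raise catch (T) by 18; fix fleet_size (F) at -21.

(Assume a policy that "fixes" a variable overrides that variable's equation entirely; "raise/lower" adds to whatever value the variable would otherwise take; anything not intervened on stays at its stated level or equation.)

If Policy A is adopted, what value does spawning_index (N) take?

381

Policy A (T + 18, F := -21):
  T = 65 + 18 = 83
  F = -21
  N = 256 + 83 − 2·(-21) = 381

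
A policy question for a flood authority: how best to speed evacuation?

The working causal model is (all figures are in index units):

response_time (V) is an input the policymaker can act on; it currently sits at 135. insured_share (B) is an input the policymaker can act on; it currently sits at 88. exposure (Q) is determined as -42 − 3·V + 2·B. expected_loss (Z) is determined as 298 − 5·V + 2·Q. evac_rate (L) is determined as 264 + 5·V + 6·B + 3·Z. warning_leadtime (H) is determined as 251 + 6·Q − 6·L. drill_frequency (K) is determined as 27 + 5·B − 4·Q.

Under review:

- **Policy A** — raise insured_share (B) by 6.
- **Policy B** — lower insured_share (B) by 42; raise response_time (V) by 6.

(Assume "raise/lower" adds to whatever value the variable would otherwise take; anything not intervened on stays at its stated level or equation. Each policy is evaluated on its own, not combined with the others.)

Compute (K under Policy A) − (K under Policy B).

-216

Policy A (B + 6):
  V = 135
  B = 88 + 6 = 94
  Q = -42 − 3·135 + 2·94 = -259
  K = 27 + 5·94 − 4·(-259) = 1533
Policy B (B − 42, V + 6):
  V = 135 + 6 = 141
  B = 88 − 42 = 46
  Q = -42 − 3·141 + 2·46 = -373
  K = 27 + 5·46 − 4·(-373) = 1749
K: 1533 − 1749 = -216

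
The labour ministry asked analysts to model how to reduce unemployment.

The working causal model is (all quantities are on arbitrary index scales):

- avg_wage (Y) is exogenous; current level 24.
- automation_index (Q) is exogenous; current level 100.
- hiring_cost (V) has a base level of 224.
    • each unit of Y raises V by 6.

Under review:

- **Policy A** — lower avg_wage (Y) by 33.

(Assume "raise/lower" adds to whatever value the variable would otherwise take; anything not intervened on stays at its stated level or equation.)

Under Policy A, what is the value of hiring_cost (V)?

Policy A (Y − 33):
  Y = 24 − 33 = -9
  V = 224 + 6·(-9) = 170

170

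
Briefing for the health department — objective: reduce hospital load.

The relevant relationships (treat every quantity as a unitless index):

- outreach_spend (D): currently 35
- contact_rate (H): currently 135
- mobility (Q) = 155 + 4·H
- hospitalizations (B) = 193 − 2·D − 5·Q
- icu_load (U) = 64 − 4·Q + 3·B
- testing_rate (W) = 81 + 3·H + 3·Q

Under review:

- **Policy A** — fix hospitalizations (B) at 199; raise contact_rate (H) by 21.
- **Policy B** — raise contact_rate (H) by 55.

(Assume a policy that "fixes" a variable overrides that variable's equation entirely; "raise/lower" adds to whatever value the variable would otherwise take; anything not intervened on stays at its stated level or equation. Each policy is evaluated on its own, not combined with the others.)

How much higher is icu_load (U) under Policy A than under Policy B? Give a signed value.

Policy A (B := 199, H + 21):
  D = 35
  H = 135 + 21 = 156
  Q = 155 + 4·156 = 779
  B = 199
  U = 64 − 4·779 + 3·199 = -2455
Policy B (H + 55):
  D = 35
  H = 135 + 55 = 190
  Q = 155 + 4·190 = 915
  B = 193 − 2·35 − 5·915 = -4452
  U = 64 − 4·915 + 3·(-4452) = -16952
U: -2455 − (-16952) = 14497

14497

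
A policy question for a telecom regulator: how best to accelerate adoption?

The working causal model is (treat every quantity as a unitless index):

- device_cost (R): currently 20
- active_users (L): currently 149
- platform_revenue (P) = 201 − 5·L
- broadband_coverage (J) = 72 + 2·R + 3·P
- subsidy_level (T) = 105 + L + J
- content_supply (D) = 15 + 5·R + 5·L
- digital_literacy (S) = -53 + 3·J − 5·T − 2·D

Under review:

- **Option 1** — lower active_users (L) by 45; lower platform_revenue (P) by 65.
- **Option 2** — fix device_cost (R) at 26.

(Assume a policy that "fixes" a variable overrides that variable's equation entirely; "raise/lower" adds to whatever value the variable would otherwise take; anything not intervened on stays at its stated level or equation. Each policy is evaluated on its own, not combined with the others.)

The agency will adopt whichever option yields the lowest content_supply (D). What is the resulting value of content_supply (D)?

635

Option 1 (L − 45, P − 65):
  R = 20
  L = 149 − 45 = 104
  D = 15 + 5·20 + 5·104 = 635
Option 2 (R := 26):
  R = 26
  L = 149
  D = 15 + 5·26 + 5·149 = 890
Comparing — Option 1: D=635, Option 2: D=890. Lowest is 635 (Option 1).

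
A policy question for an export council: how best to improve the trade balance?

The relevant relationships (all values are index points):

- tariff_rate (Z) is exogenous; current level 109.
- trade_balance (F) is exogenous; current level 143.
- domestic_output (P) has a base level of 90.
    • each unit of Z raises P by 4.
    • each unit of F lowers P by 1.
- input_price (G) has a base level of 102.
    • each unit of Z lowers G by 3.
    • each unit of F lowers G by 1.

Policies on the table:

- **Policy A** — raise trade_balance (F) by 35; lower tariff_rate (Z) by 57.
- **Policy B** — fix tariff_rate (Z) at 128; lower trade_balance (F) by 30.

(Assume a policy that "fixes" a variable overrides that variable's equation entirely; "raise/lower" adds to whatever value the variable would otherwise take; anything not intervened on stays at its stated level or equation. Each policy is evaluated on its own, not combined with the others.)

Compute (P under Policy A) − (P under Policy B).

Policy A (F + 35, Z − 57):
  Z = 109 − 57 = 52
  F = 143 + 35 = 178
  P = 90 + 4·52 − 178 = 120
Policy B (Z := 128, F − 30):
  Z = 128
  F = 143 − 30 = 113
  P = 90 + 4·128 − 113 = 489
P: 120 − 489 = -369

-369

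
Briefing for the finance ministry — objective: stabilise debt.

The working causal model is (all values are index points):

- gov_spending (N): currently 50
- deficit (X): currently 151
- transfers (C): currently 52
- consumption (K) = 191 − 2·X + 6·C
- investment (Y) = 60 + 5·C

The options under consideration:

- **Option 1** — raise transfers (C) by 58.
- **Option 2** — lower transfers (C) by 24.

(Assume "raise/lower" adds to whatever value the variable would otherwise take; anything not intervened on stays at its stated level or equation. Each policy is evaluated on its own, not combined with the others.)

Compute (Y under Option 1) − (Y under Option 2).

Option 1 (C + 58):
  C = 52 + 58 = 110
  Y = 60 + 5·110 = 610
Option 2 (C − 24):
  C = 52 − 24 = 28
  Y = 60 + 5·28 = 200
Y: 610 − 200 = 410

410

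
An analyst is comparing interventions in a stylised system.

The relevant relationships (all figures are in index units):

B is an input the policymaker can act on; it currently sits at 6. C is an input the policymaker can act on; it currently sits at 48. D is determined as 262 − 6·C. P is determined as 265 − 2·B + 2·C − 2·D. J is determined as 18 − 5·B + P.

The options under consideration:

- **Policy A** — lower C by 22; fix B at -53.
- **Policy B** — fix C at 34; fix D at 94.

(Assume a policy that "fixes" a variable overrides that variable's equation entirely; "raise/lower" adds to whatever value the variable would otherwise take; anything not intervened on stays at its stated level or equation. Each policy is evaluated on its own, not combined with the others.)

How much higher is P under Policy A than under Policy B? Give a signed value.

78

Policy A (C − 22, B := -53):
  B = -53
  C = 48 − 22 = 26
  D = 262 − 6·26 = 106
  P = 265 − 2·(-53) + 2·26 − 2·106 = 211
Policy B (C := 34, D := 94):
  B = 6
  C = 34
  D = 94
  P = 265 − 2·6 + 2·34 − 2·94 = 133
P: 211 − 133 = 78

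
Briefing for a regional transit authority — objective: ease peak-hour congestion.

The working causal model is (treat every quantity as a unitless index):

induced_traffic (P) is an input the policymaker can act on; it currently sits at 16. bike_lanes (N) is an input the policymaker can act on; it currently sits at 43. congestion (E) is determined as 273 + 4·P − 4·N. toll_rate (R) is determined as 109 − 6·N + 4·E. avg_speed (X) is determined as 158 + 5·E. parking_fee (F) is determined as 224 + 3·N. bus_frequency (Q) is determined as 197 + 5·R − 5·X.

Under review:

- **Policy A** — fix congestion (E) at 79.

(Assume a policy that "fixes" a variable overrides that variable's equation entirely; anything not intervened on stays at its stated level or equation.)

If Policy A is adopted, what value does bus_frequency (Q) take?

-1733

Policy A (E := 79):
  P = 16
  N = 43
  E = 79
  R = 109 − 6·43 + 4·79 = 167
  X = 158 + 5·79 = 553
  Q = 197 + 5·167 − 5·553 = -1733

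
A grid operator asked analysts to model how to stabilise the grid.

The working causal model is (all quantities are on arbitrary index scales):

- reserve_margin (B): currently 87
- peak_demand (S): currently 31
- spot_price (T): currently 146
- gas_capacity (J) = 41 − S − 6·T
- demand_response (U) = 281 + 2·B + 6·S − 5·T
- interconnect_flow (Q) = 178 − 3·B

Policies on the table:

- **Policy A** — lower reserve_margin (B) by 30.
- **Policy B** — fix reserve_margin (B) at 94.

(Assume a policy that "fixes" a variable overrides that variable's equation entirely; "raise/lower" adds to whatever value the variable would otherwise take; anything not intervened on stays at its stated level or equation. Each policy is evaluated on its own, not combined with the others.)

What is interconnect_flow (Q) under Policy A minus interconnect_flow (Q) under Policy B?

Policy A (B − 30):
  B = 87 − 30 = 57
  Q = 178 − 3·57 = 7
Policy B (B := 94):
  B = 94
  Q = 178 − 3·94 = -104
Q: 7 − (-104) = 111

111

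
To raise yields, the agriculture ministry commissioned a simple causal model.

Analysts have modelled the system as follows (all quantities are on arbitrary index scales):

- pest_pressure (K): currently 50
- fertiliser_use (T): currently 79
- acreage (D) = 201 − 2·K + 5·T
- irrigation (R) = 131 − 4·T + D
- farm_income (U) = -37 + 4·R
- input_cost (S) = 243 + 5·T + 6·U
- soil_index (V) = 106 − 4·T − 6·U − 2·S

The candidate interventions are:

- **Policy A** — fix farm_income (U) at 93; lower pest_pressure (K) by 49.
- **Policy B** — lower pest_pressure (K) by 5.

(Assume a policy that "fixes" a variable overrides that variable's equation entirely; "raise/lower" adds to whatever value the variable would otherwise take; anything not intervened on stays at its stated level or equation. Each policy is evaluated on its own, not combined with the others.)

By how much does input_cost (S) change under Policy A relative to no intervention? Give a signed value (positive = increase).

Baseline:
  K = 50
  T = 79
  D = 201 − 2·50 + 5·79 = 496
  R = 131 − 4·79 + 496 = 311
  U = -37 + 4·311 = 1207
  S = 243 + 5·79 + 6·1207 = 7880
Policy A (U := 93, K − 49):
  K = 50 − 49 = 1
  T = 79
  D = 201 − 2·1 + 5·79 = 594
  R = 131 − 4·79 + 594 = 409
  U = 93
  S = 243 + 5·79 + 6·93 = 1196
Change in S: 1196 − 7880 = -6684

-6684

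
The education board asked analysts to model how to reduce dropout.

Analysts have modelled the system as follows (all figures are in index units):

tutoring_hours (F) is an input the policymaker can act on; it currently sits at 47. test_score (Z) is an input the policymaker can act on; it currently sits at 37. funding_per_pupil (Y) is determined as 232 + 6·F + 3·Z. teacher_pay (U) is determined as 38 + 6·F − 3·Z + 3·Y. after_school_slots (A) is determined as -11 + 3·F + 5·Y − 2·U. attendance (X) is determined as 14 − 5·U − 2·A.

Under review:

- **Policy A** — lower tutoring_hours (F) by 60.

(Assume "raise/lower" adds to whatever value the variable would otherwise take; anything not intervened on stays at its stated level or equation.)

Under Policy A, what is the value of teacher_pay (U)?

644

Policy A (F − 60):
  F = 47 − 60 = -13
  Z = 37
  Y = 232 + 6·(-13) + 3·37 = 265
  U = 38 + 6·(-13) − 3·37 + 3·265 = 644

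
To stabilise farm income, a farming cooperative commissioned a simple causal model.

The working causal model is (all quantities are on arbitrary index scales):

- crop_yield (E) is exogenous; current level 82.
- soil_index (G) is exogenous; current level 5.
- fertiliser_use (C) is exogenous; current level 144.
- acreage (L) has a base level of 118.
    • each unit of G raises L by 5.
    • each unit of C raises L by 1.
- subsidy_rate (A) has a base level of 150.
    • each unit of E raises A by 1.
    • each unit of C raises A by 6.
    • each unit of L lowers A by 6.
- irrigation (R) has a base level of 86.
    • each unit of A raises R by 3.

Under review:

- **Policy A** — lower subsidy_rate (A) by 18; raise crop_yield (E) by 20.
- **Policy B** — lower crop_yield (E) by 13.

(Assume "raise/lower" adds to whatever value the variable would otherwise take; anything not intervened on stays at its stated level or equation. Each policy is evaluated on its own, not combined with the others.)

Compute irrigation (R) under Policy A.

Policy A (A − 18, E + 20):
  E = 82 + 20 = 102
  G = 5
  C = 144
  L = 118 + 5·5 + 144 = 287
  A = 150 + 102 + 6·144 − 6·287 (−18 from intervention) = -624
  R = 86 + 3·(-624) = -1786

-1786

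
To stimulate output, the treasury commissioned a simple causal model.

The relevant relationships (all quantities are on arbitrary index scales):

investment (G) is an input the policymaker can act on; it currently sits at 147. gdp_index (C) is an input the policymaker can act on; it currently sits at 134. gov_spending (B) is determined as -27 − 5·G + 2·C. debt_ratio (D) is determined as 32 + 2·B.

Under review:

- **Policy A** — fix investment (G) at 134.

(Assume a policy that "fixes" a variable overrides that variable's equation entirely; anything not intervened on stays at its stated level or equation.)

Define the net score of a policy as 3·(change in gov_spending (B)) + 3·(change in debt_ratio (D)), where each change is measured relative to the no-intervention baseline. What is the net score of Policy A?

Baseline:
  G = 147
  C = 134
  B = -27 − 5·147 + 2·134 = -494
  D = 32 + 2·(-494) = -956
Policy A (G := 134):
  G = 134
  C = 134
  B = -27 − 5·134 + 2·134 = -429
  D = 32 + 2·(-429) = -826
ΔB = -429 − (-494) = 65; ΔD = -826 − (-956) = 130
Score = 3·65 + 3·130 = 585

585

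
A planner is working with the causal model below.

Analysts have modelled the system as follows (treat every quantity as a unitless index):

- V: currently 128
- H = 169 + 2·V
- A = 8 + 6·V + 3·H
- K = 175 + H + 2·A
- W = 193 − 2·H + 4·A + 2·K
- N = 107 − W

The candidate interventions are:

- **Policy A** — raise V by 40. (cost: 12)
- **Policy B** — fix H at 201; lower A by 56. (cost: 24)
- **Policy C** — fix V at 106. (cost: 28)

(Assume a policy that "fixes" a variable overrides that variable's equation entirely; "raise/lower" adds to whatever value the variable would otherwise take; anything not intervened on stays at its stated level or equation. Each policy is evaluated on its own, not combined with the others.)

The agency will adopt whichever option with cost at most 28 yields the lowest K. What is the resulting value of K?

3022

Policy A (V + 40):
  V = 128 + 40 = 168
  H = 169 + 2·168 = 505
  A = 8 + 6·168 + 3·505 = 2531
  K = 175 + 505 + 2·2531 = 5742
Policy B (H := 201, A − 56):
  V = 128
  H = 201
  A = 8 + 6·128 + 3·201 (−56 from intervention) = 1323
  K = 175 + 201 + 2·1323 = 3022
Policy C (V := 106):
  V = 106
  H = 169 + 2·106 = 381
  A = 8 + 6·106 + 3·381 = 1787
  K = 175 + 381 + 2·1787 = 4130
Comparing — Policy A: K=5742, Policy B: K=3022, Policy C: K=4130. Lowest is 3022 (Policy B).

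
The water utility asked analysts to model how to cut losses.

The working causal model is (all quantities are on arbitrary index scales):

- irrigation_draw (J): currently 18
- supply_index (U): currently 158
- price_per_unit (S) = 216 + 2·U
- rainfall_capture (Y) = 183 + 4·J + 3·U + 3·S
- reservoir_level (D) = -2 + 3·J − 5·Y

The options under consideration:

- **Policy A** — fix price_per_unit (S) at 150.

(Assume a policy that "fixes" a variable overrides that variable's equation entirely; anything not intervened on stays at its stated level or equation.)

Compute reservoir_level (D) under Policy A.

-5843

Policy A (S := 150):
  J = 18
  U = 158
  S = 150
  Y = 183 + 4·18 + 3·158 + 3·150 = 1179
  D = -2 + 3·18 − 5·1179 = -5843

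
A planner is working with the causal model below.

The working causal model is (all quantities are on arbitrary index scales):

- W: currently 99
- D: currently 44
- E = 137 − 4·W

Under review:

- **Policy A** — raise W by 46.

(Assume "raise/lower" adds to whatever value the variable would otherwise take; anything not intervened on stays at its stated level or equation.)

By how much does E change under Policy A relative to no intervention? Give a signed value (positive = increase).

-184

Baseline:
  W = 99
  E = 137 − 4·99 = -259
Policy A (W + 46):
  W = 99 + 46 = 145
  E = 137 − 4·145 = -443
Change in E: -443 − (-259) = -184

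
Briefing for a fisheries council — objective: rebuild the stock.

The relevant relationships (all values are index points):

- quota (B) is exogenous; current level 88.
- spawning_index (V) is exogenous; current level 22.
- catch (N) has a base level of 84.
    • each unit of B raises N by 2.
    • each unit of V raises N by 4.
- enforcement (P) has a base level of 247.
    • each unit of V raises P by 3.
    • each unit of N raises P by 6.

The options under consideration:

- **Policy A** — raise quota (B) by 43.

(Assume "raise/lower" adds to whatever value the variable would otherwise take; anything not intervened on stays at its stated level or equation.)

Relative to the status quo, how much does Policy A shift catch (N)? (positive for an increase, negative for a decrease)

Baseline:
  B = 88
  V = 22
  N = 84 + 2·88 + 4·22 = 348
Policy A (B + 43):
  B = 88 + 43 = 131
  V = 22
  N = 84 + 2·131 + 4·22 = 434
Change in N: 434 − 348 = 86

86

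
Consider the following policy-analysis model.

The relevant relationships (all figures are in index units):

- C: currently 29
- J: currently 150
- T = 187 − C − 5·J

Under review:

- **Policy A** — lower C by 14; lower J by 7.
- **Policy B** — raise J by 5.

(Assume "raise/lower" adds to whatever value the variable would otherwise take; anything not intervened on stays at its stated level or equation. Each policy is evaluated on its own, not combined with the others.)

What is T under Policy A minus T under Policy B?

74

Policy A (C − 14, J − 7):
  C = 29 − 14 = 15
  J = 150 − 7 = 143
  T = 187 − 15 − 5·143 = -543
Policy B (J + 5):
  C = 29
  J = 150 + 5 = 155
  T = 187 − 29 − 5·155 = -617
T: -543 − (-617) = 74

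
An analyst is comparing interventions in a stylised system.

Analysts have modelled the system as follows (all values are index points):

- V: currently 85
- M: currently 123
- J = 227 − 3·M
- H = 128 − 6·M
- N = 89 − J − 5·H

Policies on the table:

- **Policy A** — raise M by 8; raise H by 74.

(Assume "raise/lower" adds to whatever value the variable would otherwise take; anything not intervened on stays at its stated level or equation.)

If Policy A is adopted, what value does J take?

-166

Policy A (M + 8, H + 74):
  M = 123 + 8 = 131
  J = 227 − 3·131 = -166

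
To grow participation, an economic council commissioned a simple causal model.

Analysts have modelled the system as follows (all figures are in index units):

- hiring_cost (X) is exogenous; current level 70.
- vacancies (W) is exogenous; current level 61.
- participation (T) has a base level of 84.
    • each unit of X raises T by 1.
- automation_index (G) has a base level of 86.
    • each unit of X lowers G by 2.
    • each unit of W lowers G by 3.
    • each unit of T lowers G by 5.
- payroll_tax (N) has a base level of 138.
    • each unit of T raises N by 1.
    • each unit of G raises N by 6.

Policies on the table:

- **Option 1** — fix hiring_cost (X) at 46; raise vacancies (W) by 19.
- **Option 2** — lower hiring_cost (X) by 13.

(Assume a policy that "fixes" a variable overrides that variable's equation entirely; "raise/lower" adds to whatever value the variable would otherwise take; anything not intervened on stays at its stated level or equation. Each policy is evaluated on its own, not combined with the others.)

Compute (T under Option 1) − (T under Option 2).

Option 1 (X := 46, W + 19):
  X = 46
  T = 84 + 46 = 130
Option 2 (X − 13):
  X = 70 − 13 = 57
  T = 84 + 57 = 141
T: 130 − 141 = -11

-11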